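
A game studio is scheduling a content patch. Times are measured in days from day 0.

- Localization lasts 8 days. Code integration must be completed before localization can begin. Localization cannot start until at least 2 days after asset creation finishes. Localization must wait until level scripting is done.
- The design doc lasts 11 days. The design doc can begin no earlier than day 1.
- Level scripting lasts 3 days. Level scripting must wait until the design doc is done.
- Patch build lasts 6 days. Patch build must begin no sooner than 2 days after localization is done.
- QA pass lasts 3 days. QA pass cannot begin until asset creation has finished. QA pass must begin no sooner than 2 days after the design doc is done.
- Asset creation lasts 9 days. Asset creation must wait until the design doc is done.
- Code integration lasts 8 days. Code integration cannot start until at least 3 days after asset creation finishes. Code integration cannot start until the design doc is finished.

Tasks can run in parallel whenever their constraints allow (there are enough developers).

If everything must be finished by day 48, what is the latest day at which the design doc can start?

1

Nothing follows patch build; the deadline of day 48 is its only limit. It must start by 48 − 6 = day 42.
Since patch build (must start by day 42, minus 2-day gap → day 40) depends on it, localization must finish by day 40. Backing off its 8-day duration gives a latest start of day 32.
Since localization (must start by day 32) depends on it, code integration must finish by day 32. Backing off its 8-day duration gives a latest start of day 24.
QA pass must finish by day 48; it takes 3 days, so it must start by 48 − 3 = day 45.
Asset creation has several dependents: code integration (must start by day 24, minus 3-day gap → day 21); localization (must start by day 32, minus 2-day gap → day 30); QA pass (must start by day 45). The earliest of those limits is day 21, so asset creation must start by 21 − 9 = day 12.
Level scripting must finish before localization (must start by day 32). With a 3-day duration, level scripting must start by 32 − 3 = day 29.
For the design doc: asset creation (must start by day 12); level scripting (must start by day 29); code integration (must start by day 24); QA pass (must start by day 45, minus 2-day gap → day 43). The most restrictive is day 12; with an 11-day duration, the design doc must start by day 1.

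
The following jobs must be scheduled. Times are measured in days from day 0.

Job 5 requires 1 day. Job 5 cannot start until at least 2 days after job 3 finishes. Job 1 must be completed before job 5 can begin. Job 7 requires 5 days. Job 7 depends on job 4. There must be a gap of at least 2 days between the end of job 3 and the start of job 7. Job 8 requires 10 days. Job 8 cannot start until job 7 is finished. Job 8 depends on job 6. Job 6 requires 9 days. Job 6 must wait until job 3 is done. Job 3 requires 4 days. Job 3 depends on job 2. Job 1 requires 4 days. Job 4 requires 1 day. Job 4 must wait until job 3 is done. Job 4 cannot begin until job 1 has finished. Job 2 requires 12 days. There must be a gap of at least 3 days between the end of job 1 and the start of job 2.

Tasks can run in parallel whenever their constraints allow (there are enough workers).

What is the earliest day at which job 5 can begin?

Job 1 has no prerequisites, so it starts at day 0 and finishes at day 4.
Job 2 waits on job 1 (finishes day 4, plus 3-day gap → day 7), so it starts at day 7 and finishes at 7 + 12 = day 19.
Job 3 waits on job 2 (finishes day 19), so it starts at day 19 and finishes at 19 + 4 = day 23.
Job 5 waits on job 3 (finishes day 23, plus 2-day gap → day 25); job 1 (finishes day 4). The latest of these is day 25, which is the earliest job 5 can start.

25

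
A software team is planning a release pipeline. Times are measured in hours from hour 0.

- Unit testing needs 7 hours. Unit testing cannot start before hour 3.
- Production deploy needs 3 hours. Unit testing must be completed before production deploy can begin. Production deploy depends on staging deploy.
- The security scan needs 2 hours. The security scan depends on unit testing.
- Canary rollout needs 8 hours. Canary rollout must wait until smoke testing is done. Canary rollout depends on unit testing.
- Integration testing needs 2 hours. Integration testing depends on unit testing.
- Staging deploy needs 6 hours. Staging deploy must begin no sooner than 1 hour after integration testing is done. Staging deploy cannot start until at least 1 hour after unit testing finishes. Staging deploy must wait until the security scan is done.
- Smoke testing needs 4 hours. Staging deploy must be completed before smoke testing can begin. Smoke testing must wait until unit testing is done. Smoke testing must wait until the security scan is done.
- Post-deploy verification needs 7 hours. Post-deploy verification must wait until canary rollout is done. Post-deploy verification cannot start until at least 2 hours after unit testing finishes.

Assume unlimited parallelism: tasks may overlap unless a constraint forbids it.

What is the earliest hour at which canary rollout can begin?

23

Unit testing waits on its own release at hour 3, so it starts at hour 3 and finishes at 3 + 7 = hour 10.
The security scan cannot begin until unit testing (finishes hour 10). It runs from hour 10 to 10 + 2 = hour 12.
After unit testing (finishes hour 10), integration testing can start at hour 10 and finishes at hour 12.
Staging deploy cannot start until integration testing (finishes hour 12, plus 1-hour gap → hour 13); unit testing (finishes hour 10, plus 1-hour gap → hour 11); the security scan (finishes hour 12). The controlling bound is hour 13, so staging deploy finishes at 13 + 6 = hour 19.
Smoke testing cannot start until staging deploy (finishes hour 19); unit testing (finishes hour 10); the security scan (finishes hour 12). The controlling bound is hour 19, so smoke testing finishes at 19 + 4 = hour 23.
Canary rollout waits on smoke testing (finishes hour 23); unit testing (finishes hour 10). The latest of these is hour 23, which is the earliest canary rollout can start.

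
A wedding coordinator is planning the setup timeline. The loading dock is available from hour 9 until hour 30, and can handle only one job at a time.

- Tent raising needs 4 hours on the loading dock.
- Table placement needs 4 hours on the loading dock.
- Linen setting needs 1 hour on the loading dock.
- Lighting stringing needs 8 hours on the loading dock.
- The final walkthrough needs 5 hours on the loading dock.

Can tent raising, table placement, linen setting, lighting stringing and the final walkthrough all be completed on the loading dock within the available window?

No

The loading dock window is 30 − 9 = 21 hours.
Running back to back, the jobs need 4 + 4 + 1 + 8 + 5 = 22 hours on the loading dock.
Since 22 > 21, they cannot all fit.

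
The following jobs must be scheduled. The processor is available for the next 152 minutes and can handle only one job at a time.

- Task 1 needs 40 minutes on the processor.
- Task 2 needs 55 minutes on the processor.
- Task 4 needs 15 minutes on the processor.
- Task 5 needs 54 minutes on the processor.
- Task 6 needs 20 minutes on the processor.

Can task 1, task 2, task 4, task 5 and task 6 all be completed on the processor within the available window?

Running back to back, the jobs need 40 + 55 + 15 + 54 + 20 = 184 minutes on the processor.
Since 184 > 152, they cannot all fit.

No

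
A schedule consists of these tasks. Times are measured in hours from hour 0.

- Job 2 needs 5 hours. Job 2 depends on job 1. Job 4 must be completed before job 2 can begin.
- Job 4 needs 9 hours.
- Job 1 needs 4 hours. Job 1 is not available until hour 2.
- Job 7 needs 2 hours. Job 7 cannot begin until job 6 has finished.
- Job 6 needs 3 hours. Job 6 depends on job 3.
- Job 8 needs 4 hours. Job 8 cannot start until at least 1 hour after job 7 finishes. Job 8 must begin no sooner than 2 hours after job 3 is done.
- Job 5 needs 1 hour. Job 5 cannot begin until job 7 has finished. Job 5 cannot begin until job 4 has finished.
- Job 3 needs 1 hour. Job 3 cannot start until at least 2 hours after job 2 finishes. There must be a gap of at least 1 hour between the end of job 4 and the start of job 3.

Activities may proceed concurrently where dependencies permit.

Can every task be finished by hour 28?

Nothing blocks job 4, so it runs from hour 0 to hour 9.
Job 1 waits on its own release at hour 2, so it starts at hour 2 and finishes at 2 + 4 = hour 6.
Job 2 cannot start until job 1 (finishes hour 6); job 4 (finishes hour 9). The controlling bound is hour 9, so job 2 finishes at 9 + 5 = hour 14.
Job 3 needs all of job 2 (finishes hour 14, plus 2-hour gap → hour 16); job 4 (finishes hour 9, plus 1-hour gap → hour 10). That puts its earliest start at hour 16; it finishes at 16 + 1 = hour 17.
Job 6 waits on job 3 (finishes hour 17), so it starts at hour 17 and finishes at 17 + 3 = hour 20.
After job 6 (finishes hour 20), job 7 can start at hour 20 and finishes at hour 22.
Job 8 needs all of job 7 (finishes hour 22, plus 1-hour gap → hour 23); job 3 (finishes hour 17, plus 2-hour gap → hour 19). That puts its earliest start at hour 23; it finishes at 23 + 4 = hour 27.
Job 5 cannot start until job 7 (finishes hour 22); job 4 (finishes hour 9). The controlling bound is hour 22, so job 5 finishes at 22 + 1 = hour 23.
Every task is finished by hour 27, which is no later than the deadline of 28, so the schedule is feasible.

Yes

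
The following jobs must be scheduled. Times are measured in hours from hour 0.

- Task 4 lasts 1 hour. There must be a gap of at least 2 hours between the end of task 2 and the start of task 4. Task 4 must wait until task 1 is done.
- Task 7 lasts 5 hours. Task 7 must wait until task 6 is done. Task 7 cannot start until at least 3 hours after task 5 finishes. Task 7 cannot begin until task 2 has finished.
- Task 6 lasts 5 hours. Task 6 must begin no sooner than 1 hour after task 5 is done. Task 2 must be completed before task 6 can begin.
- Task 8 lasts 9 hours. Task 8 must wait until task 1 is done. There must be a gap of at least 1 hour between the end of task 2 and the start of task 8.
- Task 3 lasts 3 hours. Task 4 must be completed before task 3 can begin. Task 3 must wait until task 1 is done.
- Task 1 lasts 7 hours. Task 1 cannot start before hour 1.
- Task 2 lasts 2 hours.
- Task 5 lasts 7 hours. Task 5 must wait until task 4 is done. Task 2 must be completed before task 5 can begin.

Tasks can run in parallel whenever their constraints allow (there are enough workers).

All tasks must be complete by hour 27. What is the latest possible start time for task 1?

1

Task 3 has no dependents, so it just needs to finish by hour 27. Starting by 27 − 3 = hour 24 achieves that.
Nothing follows task 7; the deadline of hour 27 is its only limit. It must start by 27 − 5 = hour 22.
Task 6 has to be done before task 7 (must start by hour 22). That means finishing by hour 22, i.e. starting by 22 − 5 = hour 17.
For task 5: task 6 (must start by hour 17, minus 1-hour gap → hour 16); task 7 (must start by hour 22, minus 3-hour gap → hour 19). The most restrictive is hour 16; with a 7-hour duration, task 5 must start by hour 9.
Task 4 must finish in time for task 3 (must start by hour 24); task 5 (must start by hour 9). The tightest is hour 9, so task 4 must start by 9 − 1 = hour 8.
Task 8 has no dependents, so it just needs to finish by hour 27. Starting by 27 − 9 = hour 18 achieves that.
Task 1 must finish in time for task 3 (must start by hour 24); task 4 (must start by hour 8); task 8 (must start by hour 18). The tightest is hour 8, so task 1 must start by 8 − 7 = hour 1.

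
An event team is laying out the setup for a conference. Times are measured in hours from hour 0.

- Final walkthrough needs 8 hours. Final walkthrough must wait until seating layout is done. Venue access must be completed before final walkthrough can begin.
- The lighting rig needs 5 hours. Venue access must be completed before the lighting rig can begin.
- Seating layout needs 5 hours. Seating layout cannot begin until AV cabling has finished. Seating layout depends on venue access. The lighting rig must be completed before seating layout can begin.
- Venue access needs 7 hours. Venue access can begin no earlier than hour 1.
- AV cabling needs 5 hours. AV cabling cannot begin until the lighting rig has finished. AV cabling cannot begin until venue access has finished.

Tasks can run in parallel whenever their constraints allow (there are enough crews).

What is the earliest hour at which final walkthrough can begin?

Venue access waits on its own release at hour 1, so it starts at hour 1 and finishes at 1 + 7 = hour 8.
The lighting rig cannot begin until venue access (finishes hour 8). It runs from hour 8 to 8 + 5 = hour 13.
AV cabling cannot start until the lighting rig (finishes hour 13); venue access (finishes hour 8). The controlling bound is hour 13, so AV cabling finishes at 13 + 5 = hour 18.
Seating layout has to wait for AV cabling (finishes hour 18); venue access (finishes hour 8); the lighting rig (finishes hour 13). The latest of these is hour 18, so seating layout runs hour 18 to 18 + 5 = hour 23.
Final walkthrough waits on seating layout (finishes hour 23); venue access (finishes hour 8). The latest of these is hour 23, which is the earliest final walkthrough can start.

23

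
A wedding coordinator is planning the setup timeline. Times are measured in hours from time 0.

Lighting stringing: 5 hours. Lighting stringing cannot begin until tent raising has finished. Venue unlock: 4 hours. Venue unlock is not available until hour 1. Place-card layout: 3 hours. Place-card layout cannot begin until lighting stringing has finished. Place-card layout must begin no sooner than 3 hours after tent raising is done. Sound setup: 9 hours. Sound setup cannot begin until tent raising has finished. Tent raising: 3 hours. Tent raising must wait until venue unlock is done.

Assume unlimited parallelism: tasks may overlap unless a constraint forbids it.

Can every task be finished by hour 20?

Yes

Venue unlock cannot begin until its own release at hour 1. It runs from hour 1 to 1 + 4 = hour 5.
Tent raising cannot begin until venue unlock (finishes hour 5). It runs from hour 5 to 5 + 3 = hour 8.
Sound setup waits on tent raising (finishes hour 8), so it starts at hour 8 and finishes at 8 + 9 = hour 17.
Lighting stringing cannot begin until tent raising (finishes hour 8). It runs from hour 8 to 8 + 5 = hour 13.
Place-card layout has to wait for lighting stringing (finishes hour 13); tent raising (finishes hour 8, plus 3-hour gap → hour 11). The latest of these is hour 13, so place-card layout runs hour 13 to 13 + 3 = hour 16.
Every task is finished by hour 17, which is no later than the deadline of 20, so the schedule is feasible.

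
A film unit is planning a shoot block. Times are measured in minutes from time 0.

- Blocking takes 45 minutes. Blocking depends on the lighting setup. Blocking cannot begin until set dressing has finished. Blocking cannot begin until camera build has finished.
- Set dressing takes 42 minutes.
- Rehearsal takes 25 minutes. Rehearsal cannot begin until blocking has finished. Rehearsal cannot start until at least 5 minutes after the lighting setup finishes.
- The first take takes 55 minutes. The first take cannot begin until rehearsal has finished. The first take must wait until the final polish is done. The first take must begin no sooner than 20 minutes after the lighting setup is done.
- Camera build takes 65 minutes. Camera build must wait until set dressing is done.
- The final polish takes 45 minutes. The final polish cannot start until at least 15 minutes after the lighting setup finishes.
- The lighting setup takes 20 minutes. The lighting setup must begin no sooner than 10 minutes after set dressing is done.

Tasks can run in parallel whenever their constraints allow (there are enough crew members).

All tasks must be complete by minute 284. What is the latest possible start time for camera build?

Nothing follows the first take; the deadline of minute 284 is its only limit. It must start by 284 − 55 = minute 229.
Rehearsal must finish before the first take (must start by minute 229). With a 25-minute duration, rehearsal must start by 229 − 25 = minute 204.
Blocking feeds into rehearsal (must start by minute 204); so blocking must finish by minute 204 and therefore start by minute 159.
Camera build must finish before blocking (must start by minute 159). With a 65-minute duration, camera build must start by 159 − 65 = minute 94.

94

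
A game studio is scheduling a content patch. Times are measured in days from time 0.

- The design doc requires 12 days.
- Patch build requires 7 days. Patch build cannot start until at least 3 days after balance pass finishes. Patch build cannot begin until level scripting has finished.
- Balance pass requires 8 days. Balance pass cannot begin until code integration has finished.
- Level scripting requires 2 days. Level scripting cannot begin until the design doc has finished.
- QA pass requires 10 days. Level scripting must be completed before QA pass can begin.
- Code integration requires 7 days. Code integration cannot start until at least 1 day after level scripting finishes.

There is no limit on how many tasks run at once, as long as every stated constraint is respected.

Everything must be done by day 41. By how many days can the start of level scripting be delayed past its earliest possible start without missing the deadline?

The design doc can start immediately at day 0; it finishes at day 12.
Level scripting cannot begin until the design doc (finishes day 12). It runs from day 12 to 12 + 2 = day 14.

Working backward from the deadline:
Patch build has no dependents, so it just needs to finish by day 41. Starting by 41 − 7 = day 34 achieves that.
Balance pass feeds into patch build (must start by day 34, minus 3-day gap → day 31); so balance pass must finish by day 31 and therefore start by day 23.
Code integration must finish before balance pass (must start by day 23). With a 7-day duration, code integration must start by 23 − 7 = day 16.
Nothing follows QA pass; the deadline of day 41 is its only limit. It must start by 41 − 10 = day 31.
Level scripting has several dependents: code integration (must start by day 16, minus 1-day gap → day 15); QA pass (must start by day 31); patch build (must start by day 34). The earliest of those limits is day 15, so level scripting must start by 15 − 2 = day 13.
So level scripting can start as early as day 12 and as late as day 13, giving 13 − 12 = 1 day of slack.

1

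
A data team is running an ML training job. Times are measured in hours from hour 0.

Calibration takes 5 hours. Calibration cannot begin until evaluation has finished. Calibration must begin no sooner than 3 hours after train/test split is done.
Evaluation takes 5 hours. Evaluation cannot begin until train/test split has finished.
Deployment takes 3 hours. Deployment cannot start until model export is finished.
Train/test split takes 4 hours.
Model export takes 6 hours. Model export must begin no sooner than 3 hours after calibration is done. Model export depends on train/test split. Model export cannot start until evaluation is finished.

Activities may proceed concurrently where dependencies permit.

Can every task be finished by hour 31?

Yes

Train/test split can start immediately at hour 0; it finishes at hour 4.
Evaluation cannot begin until train/test split (finishes hour 4). It runs from hour 4 to 4 + 5 = hour 9.
Calibration cannot start until evaluation (finishes hour 9); train/test split (finishes hour 4, plus 3-hour gap → hour 7). The controlling bound is hour 9, so calibration finishes at 9 + 5 = hour 14.
Model export cannot start until calibration (finishes hour 14, plus 3-hour gap → hour 17); train/test split (finishes hour 4); evaluation (finishes hour 9). The controlling bound is hour 17, so model export finishes at 17 + 6 = hour 23.
Deployment waits on model export (finishes hour 23), so it starts at hour 23 and finishes at 23 + 3 = hour 26.
Every task is finished by hour 26, which is no later than the deadline of 31, so the schedule is feasible.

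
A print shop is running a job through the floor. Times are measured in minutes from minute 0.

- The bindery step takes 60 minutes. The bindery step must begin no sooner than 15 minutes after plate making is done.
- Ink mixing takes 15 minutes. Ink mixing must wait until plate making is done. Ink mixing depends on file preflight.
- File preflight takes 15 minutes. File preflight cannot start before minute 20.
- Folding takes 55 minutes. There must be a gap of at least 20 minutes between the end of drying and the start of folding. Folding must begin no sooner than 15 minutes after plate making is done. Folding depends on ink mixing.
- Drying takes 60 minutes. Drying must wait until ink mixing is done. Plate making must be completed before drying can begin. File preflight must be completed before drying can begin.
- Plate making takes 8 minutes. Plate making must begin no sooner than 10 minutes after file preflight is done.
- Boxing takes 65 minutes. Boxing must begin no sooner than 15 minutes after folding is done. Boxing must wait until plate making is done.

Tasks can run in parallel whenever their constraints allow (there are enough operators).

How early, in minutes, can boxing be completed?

File preflight cannot begin until its own release at minute 20. It runs from minute 20 to 20 + 15 = minute 35.
Plate making cannot begin until file preflight (finishes minute 35, plus 10-minute gap → minute 45). It runs from minute 45 to 45 + 8 = minute 53.
For ink mixing: plate making (finishes minute 53); file preflight (finishes minute 35). Taking the maximum gives a start of minute 53, and it finishes at 53 + 15 = minute 68.
Drying has to wait for ink mixing (finishes minute 68); plate making (finishes minute 53); file preflight (finishes minute 35). The latest of these is minute 68, so drying runs minute 68 to 68 + 60 = minute 128.
For folding: drying (finishes minute 128, plus 20-minute gap → minute 148); plate making (finishes minute 53, plus 15-minute gap → minute 68); ink mixing (finishes minute 68). Taking the maximum gives a start of minute 148, and it finishes at 148 + 55 = minute 203.
Boxing cannot start until folding (finishes minute 203, plus 15-minute gap → minute 218); plate making (finishes minute 53). The controlling bound is minute 218, so boxing finishes at 218 + 65 = minute 283.

283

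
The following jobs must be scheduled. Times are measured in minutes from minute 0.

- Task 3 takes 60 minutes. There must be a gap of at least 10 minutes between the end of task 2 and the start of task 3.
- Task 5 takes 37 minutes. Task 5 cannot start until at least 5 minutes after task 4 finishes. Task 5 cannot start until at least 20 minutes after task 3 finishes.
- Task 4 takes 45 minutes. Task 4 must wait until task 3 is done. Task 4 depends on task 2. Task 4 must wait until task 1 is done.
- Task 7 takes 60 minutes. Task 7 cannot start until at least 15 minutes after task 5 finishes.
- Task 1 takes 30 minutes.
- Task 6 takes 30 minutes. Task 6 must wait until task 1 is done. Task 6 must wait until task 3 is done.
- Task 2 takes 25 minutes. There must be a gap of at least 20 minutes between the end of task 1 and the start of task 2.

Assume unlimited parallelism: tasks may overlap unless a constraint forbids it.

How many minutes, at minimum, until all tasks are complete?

307

Task 1 has no prerequisites, so it starts at minute 0 and finishes at minute 30.
After task 1 (finishes minute 30, plus 20-minute gap → minute 50), task 2 can start at minute 50 and finishes at minute 75.
After task 2 (finishes minute 75, plus 10-minute gap → minute 85), task 3 can start at minute 85 and finishes at minute 145.
Task 6 needs all of task 1 (finishes minute 30); task 3 (finishes minute 145). That puts its earliest start at minute 145; it finishes at 145 + 30 = minute 175.
Task 4 cannot start until task 3 (finishes minute 145); task 2 (finishes minute 75); task 1 (finishes minute 30). The controlling bound is minute 145, so task 4 finishes at 145 + 45 = minute 190.
Task 5 cannot start until task 4 (finishes minute 190, plus 5-minute gap → minute 195); task 3 (finishes minute 145, plus 20-minute gap → minute 165). The controlling bound is minute 195, so task 5 finishes at 195 + 37 = minute 232.
Task 7 cannot begin until task 5 (finishes minute 232, plus 15-minute gap → minute 247). It runs from minute 247 to 247 + 60 = minute 307.
All tasks are finished once the last one completes. Finish times: Task 1 at 30, Task 2 at 75, Task 3 at 145, Task 4 at 190, Task 5 at 232, Task 6 at 175, Task 7 at 307. The latest is minute 307.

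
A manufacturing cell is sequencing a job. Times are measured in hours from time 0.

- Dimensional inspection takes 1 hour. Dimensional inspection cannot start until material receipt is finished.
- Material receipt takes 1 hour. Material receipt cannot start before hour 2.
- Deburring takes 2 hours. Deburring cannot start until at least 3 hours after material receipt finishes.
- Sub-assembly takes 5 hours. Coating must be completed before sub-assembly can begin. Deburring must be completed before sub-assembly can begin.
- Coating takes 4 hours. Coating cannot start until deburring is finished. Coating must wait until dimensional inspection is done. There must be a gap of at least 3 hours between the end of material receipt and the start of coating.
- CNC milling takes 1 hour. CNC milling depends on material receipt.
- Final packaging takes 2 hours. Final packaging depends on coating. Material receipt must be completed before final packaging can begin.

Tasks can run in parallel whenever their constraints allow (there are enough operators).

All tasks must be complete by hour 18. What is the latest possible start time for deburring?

Nothing follows sub-assembly; the deadline of hour 18 is its only limit. It must start by 18 − 5 = hour 13.
To finish by hour 18, final packaging (duration 2) must start no later than hour 16.
Coating has several dependents: sub-assembly (must start by hour 13); final packaging (must start by hour 16). The earliest of those limits is hour 13, so coating must start by 13 − 4 = hour 9.
Deburring must finish in time for coating (must start by hour 9); sub-assembly (must start by hour 13). The tightest is hour 9, so deburring must start by 9 − 2 = hour 7.

7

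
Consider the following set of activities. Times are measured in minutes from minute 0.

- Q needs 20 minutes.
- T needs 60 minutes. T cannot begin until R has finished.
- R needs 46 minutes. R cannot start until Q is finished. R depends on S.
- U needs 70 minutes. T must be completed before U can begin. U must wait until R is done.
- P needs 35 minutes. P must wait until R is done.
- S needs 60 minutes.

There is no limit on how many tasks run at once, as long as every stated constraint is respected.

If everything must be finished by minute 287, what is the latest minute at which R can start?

Nothing follows P; the deadline of minute 287 is its only limit. It must start by 287 − 35 = minute 252.
To finish by minute 287, U (duration 70) must start no later than minute 217.
T feeds into U (must start by minute 217); so T must finish by minute 217 and therefore start by minute 157.
R must finish in time for P (must start by minute 252); T (must start by minute 157); U (must start by minute 217). The tightest is minute 157, so R must start by 157 − 46 = minute 111.

111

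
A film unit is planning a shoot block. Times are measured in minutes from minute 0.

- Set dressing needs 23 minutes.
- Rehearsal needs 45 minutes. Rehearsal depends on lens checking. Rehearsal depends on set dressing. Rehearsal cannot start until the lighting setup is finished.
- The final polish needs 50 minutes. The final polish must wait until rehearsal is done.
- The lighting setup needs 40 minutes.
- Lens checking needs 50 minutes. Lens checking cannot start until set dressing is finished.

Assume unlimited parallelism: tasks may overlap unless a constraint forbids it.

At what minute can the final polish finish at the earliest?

Nothing blocks the lighting setup, so it runs from minute 0 to minute 40.
Set dressing has no prerequisites, so it starts at minute 0 and finishes at minute 23.
After set dressing (finishes minute 23), lens checking can start at minute 23 and finishes at minute 73.
Rehearsal needs all of lens checking (finishes minute 73); set dressing (finishes minute 23); the lighting setup (finishes minute 40). That puts its earliest start at minute 73; it finishes at 73 + 45 = minute 118.
The final polish cannot begin until rehearsal (finishes minute 118). It runs from minute 118 to 118 + 50 = minute 168.

168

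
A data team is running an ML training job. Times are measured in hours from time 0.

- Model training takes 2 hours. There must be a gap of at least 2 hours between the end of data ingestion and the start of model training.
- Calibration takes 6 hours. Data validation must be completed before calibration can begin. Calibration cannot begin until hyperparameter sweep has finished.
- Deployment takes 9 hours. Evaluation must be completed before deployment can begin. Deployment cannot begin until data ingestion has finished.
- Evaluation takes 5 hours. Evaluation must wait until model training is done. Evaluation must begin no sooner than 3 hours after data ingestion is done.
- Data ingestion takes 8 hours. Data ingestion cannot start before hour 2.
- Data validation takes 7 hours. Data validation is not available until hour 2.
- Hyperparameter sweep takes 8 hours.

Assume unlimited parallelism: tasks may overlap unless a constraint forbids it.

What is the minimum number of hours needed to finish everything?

28

Nothing blocks hyperparameter sweep, so it runs from hour 0 to hour 8.
After its own release at hour 2, data validation can start at hour 2 and finishes at hour 9.
For calibration: data validation (finishes hour 9); hyperparameter sweep (finishes hour 8). Taking the maximum gives a start of hour 9, and it finishes at 9 + 6 = hour 15.
After its own release at hour 2, data ingestion can start at hour 2 and finishes at hour 10.
After data ingestion (finishes hour 10, plus 2-hour gap → hour 12), model training can start at hour 12 and finishes at hour 14.
Evaluation cannot start until model training (finishes hour 14); data ingestion (finishes hour 10, plus 3-hour gap → hour 13). The controlling bound is hour 14, so evaluation finishes at 14 + 5 = hour 19.
Deployment has to wait for evaluation (finishes hour 19); data ingestion (finishes hour 10). The latest of these is hour 19, so deployment runs hour 19 to 19 + 9 = hour 28.
All tasks are finished once the last one completes. Finish times: Data ingestion at 10, Data validation at 9, Hyperparameter sweep at 8, Model training at 14, Evaluation at 19, Calibration at 15, Deployment at 28. The latest is hour 28.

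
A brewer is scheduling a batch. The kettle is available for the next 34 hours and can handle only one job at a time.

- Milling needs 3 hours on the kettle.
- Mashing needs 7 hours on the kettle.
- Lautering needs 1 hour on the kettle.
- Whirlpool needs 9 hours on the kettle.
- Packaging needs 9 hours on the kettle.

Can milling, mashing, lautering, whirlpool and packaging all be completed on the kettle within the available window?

Running back to back, the jobs need 3 + 7 + 1 + 9 + 9 = 29 hours on the kettle.
Since 29 ≤ 34, they fit within the window.

Yes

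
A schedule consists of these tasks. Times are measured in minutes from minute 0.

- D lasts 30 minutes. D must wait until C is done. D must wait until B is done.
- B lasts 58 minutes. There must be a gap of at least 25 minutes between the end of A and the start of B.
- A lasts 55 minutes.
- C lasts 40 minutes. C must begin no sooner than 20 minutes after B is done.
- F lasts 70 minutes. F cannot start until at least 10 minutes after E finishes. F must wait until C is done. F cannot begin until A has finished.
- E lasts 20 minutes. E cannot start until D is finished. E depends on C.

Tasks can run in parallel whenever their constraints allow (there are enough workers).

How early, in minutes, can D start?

198

A has no prerequisites, so it starts at minute 0 and finishes at minute 55.
B waits on A (finishes minute 55, plus 25-minute gap → minute 80), so it starts at minute 80 and finishes at 80 + 58 = minute 138.
C cannot begin until B (finishes minute 138, plus 20-minute gap → minute 158). It runs from minute 158 to 158 + 40 = minute 198.
D waits on C (finishes minute 198); B (finishes minute 138). The latest of these is minute 198, which is the earliest D can start.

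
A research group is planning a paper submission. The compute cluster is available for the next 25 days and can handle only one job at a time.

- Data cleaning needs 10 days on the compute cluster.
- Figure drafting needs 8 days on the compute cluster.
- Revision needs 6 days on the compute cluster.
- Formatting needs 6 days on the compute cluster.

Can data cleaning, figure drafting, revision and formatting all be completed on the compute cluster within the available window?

Running back to back, the jobs need 10 + 8 + 6 + 6 = 30 days on the compute cluster.
Since 30 > 25, they cannot all fit.

No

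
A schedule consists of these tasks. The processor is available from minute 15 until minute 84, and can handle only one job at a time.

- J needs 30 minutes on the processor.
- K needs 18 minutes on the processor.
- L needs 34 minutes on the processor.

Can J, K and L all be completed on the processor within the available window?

The processor window is 84 − 15 = 69 minutes.
Running back to back, the jobs need 30 + 18 + 34 = 82 minutes on the processor.
Since 82 > 69, they cannot all fit.

No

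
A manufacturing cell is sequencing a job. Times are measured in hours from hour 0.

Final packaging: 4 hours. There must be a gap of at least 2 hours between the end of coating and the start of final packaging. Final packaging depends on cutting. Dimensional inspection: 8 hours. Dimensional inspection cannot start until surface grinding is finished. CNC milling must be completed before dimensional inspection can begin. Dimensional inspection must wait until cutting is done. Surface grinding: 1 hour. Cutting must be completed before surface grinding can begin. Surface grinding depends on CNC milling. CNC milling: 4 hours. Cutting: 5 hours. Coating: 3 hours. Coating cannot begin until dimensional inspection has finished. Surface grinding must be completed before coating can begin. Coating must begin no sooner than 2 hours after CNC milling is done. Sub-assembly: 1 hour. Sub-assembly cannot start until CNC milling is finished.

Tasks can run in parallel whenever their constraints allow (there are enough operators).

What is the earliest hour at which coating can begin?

CNC milling can start immediately at hour 0; it finishes at hour 4.
Cutting can start immediately at hour 0; it finishes at hour 5.
Surface grinding has to wait for cutting (finishes hour 5); CNC milling (finishes hour 4). The latest of these is hour 5, so surface grinding runs hour 5 to 5 + 1 = hour 6.
Dimensional inspection has to wait for surface grinding (finishes hour 6); CNC milling (finishes hour 4); cutting (finishes hour 5). The latest of these is hour 6, so dimensional inspection runs hour 6 to 6 + 8 = hour 14.
Coating waits on dimensional inspection (finishes hour 14); surface grinding (finishes hour 6); CNC milling (finishes hour 4, plus 2-hour gap → hour 6). The latest of these is hour 14, which is the earliest coating can start.

14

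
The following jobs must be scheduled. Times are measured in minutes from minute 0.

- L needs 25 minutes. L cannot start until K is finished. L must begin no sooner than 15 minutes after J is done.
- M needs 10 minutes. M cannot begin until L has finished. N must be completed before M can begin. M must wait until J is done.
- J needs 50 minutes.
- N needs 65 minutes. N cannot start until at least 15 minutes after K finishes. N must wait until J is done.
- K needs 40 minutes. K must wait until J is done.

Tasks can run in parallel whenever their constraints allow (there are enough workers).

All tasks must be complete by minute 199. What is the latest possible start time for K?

M has no dependents, so it just needs to finish by minute 199. Starting by 199 − 10 = minute 189 achieves that.
L feeds into M (must start by minute 189); so L must finish by minute 189 and therefore start by minute 164.
N must finish before M (must start by minute 189). With a 65-minute duration, N must start by 189 − 65 = minute 124.
K must finish in time for L (must start by minute 164); N (must start by minute 124, minus 15-minute gap → minute 109). The tightest is minute 109, so K must start by 109 − 40 = minute 69.

69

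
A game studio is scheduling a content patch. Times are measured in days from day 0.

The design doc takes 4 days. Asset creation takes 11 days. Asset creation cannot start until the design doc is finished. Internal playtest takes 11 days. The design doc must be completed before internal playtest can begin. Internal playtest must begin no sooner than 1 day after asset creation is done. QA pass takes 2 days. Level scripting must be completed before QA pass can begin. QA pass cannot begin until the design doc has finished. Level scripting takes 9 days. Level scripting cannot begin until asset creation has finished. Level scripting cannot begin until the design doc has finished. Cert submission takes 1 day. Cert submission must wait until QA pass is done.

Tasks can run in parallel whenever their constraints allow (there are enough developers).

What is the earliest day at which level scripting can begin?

The design doc has no prerequisites, so it starts at day 0 and finishes at day 4.
After the design doc (finishes day 4), asset creation can start at day 4 and finishes at day 15.
Level scripting waits on asset creation (finishes day 15); the design doc (finishes day 4). The latest of these is day 15, which is the earliest level scripting can start.

15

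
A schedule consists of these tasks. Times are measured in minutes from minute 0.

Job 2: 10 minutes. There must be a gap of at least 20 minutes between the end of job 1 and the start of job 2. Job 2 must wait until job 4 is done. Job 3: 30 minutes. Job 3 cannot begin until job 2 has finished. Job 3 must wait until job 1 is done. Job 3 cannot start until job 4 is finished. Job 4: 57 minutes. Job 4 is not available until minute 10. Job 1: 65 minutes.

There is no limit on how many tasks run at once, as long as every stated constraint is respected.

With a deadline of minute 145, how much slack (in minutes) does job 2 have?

20

Job 4 waits on its own release at minute 10, so it starts at minute 10 and finishes at 10 + 57 = minute 67.
Job 1 can start immediately at minute 0; it finishes at minute 65.
Job 2 cannot start until job 1 (finishes minute 65, plus 20-minute gap → minute 85); job 4 (finishes minute 67). The controlling bound is minute 85, so job 2 finishes at 85 + 10 = minute 95.

Working backward from the deadline:
Job 3 must finish by minute 145; it takes 30 minutes, so it must start by 145 − 30 = minute 115.
Job 2 feeds into job 3 (must start by minute 115); so job 2 must finish by minute 115 and therefore start by minute 105.
So job 2 can start as early as minute 85 and as late as minute 105, giving 105 − 85 = 20 minutes of slack.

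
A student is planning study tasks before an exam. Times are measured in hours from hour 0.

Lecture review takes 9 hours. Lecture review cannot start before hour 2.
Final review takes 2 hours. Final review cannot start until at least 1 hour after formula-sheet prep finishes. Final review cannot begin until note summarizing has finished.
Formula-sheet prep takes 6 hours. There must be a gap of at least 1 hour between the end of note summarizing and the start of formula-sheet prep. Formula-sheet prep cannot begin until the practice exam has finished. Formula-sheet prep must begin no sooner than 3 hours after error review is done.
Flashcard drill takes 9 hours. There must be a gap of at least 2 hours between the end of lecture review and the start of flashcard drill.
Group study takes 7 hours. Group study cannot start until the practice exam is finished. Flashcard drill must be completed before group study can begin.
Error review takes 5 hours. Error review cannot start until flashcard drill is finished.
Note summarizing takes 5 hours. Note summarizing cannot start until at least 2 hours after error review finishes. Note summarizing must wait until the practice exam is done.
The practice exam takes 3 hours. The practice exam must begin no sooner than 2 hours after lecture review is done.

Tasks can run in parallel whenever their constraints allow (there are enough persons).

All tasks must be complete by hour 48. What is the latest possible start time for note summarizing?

Nothing follows final review; the deadline of hour 48 is its only limit. It must start by 48 − 2 = hour 46.
Since final review (must start by hour 46, minus 1-hour gap → hour 45) depends on it, formula-sheet prep must finish by hour 45. Backing off its 6-hour duration gives a latest start of hour 39.
For note summarizing: formula-sheet prep (must start by hour 39, minus 1-hour gap → hour 38); final review (must start by hour 46). The most restrictive is hour 38; with a 5-hour duration, note summarizing must start by hour 33.

33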